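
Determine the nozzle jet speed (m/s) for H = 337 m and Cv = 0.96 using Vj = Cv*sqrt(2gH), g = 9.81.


Vj = 0.96 * sqrt(2*9.81*337) = 78.0613 m/s


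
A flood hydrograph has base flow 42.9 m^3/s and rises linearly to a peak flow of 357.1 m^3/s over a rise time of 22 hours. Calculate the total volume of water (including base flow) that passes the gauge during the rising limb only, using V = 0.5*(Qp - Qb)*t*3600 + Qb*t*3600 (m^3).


V = 0.5*(357.1 - 42.9)*22*3600 + 42.9*22*3600 = 1.5840e+07 m^3


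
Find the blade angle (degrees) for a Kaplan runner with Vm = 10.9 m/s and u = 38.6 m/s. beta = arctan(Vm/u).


beta = arctan(10.9 / 38.6) = 15.7688 degrees


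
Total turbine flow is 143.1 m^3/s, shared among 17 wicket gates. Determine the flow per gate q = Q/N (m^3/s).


q = 143.1 / 17 = 8.4176 m^3/s


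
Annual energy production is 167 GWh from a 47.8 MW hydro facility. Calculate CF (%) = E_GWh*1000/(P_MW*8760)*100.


CF = 167 * 1000 / (47.8 * 8760) * 100 = 39.8827 %


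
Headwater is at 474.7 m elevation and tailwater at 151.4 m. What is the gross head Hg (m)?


Hg = 474.7 - 151.4 = 323.3000 m


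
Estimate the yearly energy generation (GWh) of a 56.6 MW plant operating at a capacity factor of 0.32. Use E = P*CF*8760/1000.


E = 56.6 * 0.32 * 8760 / 1000 = 158.6611 GWh


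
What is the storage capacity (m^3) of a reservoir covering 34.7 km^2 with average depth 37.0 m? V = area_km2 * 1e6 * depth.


V = 34.7 * 1e6 * 37.0 = 1.2839e+09 m^3


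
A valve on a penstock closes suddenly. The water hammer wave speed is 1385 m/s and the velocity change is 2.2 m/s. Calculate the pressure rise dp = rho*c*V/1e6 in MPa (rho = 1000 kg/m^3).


dp = 1000 * 1385 * 2.2 / 1e6 = 3.0470 MPa


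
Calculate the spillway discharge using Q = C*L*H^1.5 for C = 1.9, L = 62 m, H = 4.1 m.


Q = 1.9 * 62 * 4.1^1.5 = 977.9600 m^3/s


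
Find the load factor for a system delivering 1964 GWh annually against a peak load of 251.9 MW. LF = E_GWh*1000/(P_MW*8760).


LF = 1964 * 1000 / (251.9 * 8760) = 0.8900


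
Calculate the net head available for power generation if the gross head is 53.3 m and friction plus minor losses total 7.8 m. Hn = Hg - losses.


Hn = 53.3 - 7.8 = 45.5000 m


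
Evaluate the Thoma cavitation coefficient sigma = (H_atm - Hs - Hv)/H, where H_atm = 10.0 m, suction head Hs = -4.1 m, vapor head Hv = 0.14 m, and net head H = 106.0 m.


sigma = (10.0 - (-4.1) - 0.14) / 106.0 = 0.1317


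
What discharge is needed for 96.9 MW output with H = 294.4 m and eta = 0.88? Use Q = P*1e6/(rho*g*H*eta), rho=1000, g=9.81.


Q = 96.9 * 1e6 / (1000 * 9.81 * 294.4 * 0.88) = 38.1271 m^3/s


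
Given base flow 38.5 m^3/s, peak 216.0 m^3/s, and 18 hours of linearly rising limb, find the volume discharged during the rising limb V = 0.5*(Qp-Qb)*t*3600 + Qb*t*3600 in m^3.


V = 0.5*(216.0 - 38.5)*18*3600 + 38.5*18*3600 = 8.2458e+06 m^3


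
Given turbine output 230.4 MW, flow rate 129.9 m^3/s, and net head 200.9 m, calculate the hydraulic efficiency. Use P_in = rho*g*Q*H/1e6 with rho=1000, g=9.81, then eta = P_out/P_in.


P_in = 1000 * 9.81 * 129.9 * 200.9 / 1e6 = 256.0107 MW
eta = 230.4 / 256.0107 = 0.9000


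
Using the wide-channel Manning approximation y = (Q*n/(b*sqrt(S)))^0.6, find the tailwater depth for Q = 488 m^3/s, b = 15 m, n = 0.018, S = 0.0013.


y = (488 * 0.018 / (15 * 0.0013^0.5))^0.6 = 5.3257 m


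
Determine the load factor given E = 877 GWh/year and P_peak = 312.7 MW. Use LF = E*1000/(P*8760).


LF = 877 * 1000 / (312.7 * 8760) = 0.3202


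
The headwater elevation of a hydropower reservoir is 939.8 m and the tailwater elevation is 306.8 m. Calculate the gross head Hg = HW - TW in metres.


Hg = 939.8 - 306.8 = 633.0000 m


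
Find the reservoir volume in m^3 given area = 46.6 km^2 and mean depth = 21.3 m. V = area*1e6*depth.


V = 46.6 * 1e6 * 21.3 = 9.9258e+08 m^3


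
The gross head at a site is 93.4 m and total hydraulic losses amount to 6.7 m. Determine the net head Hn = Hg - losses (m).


Hn = 93.4 - 6.7 = 86.7000 m


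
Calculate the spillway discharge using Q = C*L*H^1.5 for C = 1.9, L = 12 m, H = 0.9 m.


Q = 1.9 * 12 * 0.9^1.5 = 19.4670 m^3/s


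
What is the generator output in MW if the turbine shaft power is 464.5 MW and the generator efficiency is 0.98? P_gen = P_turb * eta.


P_gen = 464.5 * 0.98 = 455.2100 MW


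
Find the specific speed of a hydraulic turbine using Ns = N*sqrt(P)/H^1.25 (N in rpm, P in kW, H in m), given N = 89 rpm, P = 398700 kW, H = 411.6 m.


Ns = 89 * 398700^0.5 / 411.6^1.25 = 30.3123


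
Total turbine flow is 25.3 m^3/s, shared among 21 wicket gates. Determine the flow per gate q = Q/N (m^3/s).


q = 25.3 / 21 = 1.2048 m^3/s


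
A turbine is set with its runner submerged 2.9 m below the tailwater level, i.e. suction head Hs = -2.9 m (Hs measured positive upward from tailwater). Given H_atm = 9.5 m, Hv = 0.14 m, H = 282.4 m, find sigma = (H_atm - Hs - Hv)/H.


sigma = (9.5 - (-2.9) - 0.14) / 282.4 = 0.0434


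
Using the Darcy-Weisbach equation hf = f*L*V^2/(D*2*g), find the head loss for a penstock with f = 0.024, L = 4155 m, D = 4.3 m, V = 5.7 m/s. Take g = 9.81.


hf = 0.024 * 4155 * 5.7^2 / (4.3 * 2 * 9.81) = 38.4029 m


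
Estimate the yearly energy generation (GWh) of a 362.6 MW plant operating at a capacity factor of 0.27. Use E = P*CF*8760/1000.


E = 362.6 * 0.27 * 8760 / 1000 = 857.6215 GWh


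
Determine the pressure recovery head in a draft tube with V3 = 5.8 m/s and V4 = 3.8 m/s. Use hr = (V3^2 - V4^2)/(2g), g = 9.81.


hr = (5.8^2 - 3.8^2) / (2*9.81) = 0.9786 m


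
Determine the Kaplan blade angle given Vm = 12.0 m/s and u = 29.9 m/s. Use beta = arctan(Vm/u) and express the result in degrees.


beta = arctan(12.0 / 29.9) = 21.8675 degrees


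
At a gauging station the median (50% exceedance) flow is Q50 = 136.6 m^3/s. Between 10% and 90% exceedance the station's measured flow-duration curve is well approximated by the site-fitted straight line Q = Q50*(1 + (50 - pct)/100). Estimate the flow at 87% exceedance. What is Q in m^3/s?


Q = 136.6 * (1 + (50 - 87)/100) = 86.0580 m^3/s


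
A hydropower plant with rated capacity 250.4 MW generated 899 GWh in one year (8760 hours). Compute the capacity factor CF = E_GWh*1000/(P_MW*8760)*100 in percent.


CF = 899 * 1000 / (250.4 * 8760) * 100 = 40.9847 %


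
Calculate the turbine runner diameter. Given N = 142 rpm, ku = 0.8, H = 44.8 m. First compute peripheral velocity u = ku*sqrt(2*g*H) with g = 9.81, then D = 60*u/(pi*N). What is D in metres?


u = 0.8 * sqrt(2*9.81*44.8) = 23.7180 m/s
D = 60 * 23.7180 / (pi * 142) = 3.1900 m


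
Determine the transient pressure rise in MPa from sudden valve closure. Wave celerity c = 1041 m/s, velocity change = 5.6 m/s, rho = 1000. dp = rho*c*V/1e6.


dp = 1000 * 1041 * 5.6 / 1e6 = 5.8296 MPa


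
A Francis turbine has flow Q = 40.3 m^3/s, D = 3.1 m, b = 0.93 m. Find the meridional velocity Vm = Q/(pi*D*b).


Vm = 40.3 / (pi * 3.1 * 0.93) = 4.4495 m/s


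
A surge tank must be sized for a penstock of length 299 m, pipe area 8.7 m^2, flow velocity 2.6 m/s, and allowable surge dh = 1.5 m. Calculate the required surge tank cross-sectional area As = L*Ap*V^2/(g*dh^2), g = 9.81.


As = 299 * 8.7 * 2.6^2 / (9.81 * 1.5^2) = 796.6831 m^2


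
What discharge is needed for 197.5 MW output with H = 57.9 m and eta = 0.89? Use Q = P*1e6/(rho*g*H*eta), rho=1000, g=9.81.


Q = 197.5 * 1e6 / (1000 * 9.81 * 57.9 * 0.89) = 390.6875 m^3/s


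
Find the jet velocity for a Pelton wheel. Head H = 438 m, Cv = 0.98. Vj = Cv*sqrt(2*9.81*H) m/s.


Vj = 0.98 * sqrt(2*9.81*438) = 90.8474 m/s


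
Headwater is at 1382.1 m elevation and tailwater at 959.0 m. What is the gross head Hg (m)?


Hg = 1382.1 - 959.0 = 423.1000 m


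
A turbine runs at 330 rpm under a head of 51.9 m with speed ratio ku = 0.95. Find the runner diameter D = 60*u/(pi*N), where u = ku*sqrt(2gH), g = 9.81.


u = 0.95 * sqrt(2*9.81*51.9) = 30.3149 m/s
D = 60 * 30.3149 / (pi * 330) = 1.7545 m


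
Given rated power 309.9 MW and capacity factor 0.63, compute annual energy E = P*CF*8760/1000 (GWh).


E = 309.9 * 0.63 * 8760 / 1000 = 1710.2761 GWh


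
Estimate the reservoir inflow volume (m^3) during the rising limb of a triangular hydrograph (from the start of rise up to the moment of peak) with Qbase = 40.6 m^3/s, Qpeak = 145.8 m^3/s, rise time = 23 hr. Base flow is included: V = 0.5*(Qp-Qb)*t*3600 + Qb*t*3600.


V = 0.5*(145.8 - 40.6)*23*3600 + 40.6*23*3600 = 7.7170e+06 m^3


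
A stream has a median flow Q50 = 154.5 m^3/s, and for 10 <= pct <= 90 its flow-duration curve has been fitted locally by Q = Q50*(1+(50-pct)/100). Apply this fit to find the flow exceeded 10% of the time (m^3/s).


Q = 154.5 * (1 + (50 - 10)/100) = 216.3000 m^3/s


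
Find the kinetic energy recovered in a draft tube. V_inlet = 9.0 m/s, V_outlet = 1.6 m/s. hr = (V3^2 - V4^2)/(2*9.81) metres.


hr = (9.0^2 - 1.6^2) / (2*9.81) = 3.9980 m


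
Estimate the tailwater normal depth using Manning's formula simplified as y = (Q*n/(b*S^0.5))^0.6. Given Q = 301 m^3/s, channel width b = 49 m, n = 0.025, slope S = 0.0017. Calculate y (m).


y = (301 * 0.025 / (49 * 0.0017^0.5))^0.6 = 2.2012 m


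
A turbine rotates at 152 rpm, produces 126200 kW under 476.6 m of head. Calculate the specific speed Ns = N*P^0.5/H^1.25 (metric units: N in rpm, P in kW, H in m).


Ns = 152 * 126200^0.5 / 476.6^1.25 = 24.2483


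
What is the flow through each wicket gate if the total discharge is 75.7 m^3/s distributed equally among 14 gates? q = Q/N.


q = 75.7 / 14 = 5.4071 m^3/s


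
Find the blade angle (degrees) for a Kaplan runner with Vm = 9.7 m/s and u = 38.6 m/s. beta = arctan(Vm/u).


beta = arctan(9.7 / 38.6) = 14.1061 degrees


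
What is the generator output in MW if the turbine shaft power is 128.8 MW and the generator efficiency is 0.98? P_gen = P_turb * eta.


P_gen = 128.8 * 0.98 = 126.2240 MW


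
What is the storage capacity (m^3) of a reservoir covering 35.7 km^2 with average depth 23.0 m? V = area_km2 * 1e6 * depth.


V = 35.7 * 1e6 * 23.0 = 8.2110e+08 m^3


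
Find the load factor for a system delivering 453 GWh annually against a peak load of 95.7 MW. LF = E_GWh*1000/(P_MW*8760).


LF = 453 * 1000 / (95.7 * 8760) = 0.5404


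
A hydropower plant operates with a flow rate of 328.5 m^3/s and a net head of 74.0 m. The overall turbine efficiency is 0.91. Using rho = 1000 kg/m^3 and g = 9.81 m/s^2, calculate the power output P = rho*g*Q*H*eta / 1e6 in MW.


P = 1000 * 9.81 * 328.5 * 74.0 * 0.91 / 1e6 = 217.0089 MW


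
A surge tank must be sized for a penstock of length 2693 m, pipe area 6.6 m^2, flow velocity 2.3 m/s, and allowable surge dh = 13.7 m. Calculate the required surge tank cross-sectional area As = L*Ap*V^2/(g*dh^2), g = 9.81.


As = 2693 * 6.6 * 2.3^2 / (9.81 * 13.7^2) = 51.0653 m^2


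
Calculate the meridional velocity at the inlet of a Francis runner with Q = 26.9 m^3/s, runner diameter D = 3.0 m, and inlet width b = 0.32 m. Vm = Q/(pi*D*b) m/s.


Vm = 26.9 / (pi * 3.0 * 0.32) = 8.9193 m/s


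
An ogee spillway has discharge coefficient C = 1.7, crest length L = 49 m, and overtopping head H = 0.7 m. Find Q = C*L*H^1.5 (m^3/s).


Q = 1.7 * 49 * 0.7^1.5 = 48.7856 m^3/s


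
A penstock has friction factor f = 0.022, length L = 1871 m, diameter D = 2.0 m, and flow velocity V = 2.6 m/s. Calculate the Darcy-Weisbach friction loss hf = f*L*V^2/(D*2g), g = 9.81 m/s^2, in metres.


hf = 0.022 * 1871 * 2.6^2 / (2.0 * 2 * 9.81) = 7.0911 m


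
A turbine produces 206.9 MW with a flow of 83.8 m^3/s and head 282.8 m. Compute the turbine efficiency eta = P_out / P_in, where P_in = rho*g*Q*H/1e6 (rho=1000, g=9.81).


P_in = 1000 * 9.81 * 83.8 * 282.8 / 1e6 = 232.4837 MW
eta = 206.9 / 232.4837 = 0.8900


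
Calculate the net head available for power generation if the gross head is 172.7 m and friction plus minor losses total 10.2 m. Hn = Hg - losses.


Hn = 172.7 - 10.2 = 162.5000 m


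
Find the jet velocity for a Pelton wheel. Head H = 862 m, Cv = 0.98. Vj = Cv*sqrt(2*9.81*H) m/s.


Vj = 0.98 * sqrt(2*9.81*862) = 127.4469 m/s


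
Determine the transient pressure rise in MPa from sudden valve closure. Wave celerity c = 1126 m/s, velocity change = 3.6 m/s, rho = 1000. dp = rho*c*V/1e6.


dp = 1000 * 1126 * 3.6 / 1e6 = 4.0536 MPa


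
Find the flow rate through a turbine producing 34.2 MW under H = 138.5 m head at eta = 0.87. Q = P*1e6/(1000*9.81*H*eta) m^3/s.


Q = 34.2 * 1e6 / (1000 * 9.81 * 138.5 * 0.87) = 28.9326 m^3/s


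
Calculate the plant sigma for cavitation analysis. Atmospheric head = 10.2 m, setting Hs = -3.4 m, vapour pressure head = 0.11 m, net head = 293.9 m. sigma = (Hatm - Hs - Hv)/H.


sigma = (10.2 - (-3.4) - 0.11) / 293.9 = 0.0459


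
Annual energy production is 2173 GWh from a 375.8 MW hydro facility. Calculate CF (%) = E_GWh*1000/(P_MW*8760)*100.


CF = 2173 * 1000 / (375.8 * 8760) * 100 = 66.0083 %


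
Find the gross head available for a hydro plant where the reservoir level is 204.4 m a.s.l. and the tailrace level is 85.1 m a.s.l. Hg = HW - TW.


Hg = 204.4 - 85.1 = 119.3000 m


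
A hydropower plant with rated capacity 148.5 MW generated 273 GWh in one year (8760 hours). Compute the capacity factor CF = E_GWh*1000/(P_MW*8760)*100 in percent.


CF = 273 * 1000 / (148.5 * 8760) * 100 = 20.9861 %


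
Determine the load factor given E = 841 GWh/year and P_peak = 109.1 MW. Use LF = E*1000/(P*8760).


LF = 841 * 1000 / (109.1 * 8760) = 0.8800


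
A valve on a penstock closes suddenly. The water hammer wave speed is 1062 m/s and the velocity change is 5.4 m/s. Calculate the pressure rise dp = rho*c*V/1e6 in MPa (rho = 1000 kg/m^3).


dp = 1000 * 1062 * 5.4 / 1e6 = 5.7348 MPa


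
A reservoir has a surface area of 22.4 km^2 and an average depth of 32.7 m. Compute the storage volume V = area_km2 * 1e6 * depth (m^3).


V = 22.4 * 1e6 * 32.7 = 7.3248e+08 m^3


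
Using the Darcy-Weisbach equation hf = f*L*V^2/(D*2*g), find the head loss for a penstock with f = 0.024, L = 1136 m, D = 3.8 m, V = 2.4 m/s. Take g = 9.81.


hf = 0.024 * 1136 * 2.4^2 / (3.8 * 2 * 9.81) = 2.1063 m


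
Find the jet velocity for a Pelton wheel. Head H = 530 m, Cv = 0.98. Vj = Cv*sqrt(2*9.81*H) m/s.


Vj = 0.98 * sqrt(2*9.81*530) = 99.9341 m/s


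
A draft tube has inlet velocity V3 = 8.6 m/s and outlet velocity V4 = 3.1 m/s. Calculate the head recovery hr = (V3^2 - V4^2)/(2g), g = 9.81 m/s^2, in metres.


hr = (8.6^2 - 3.1^2) / (2*9.81) = 3.2798 m


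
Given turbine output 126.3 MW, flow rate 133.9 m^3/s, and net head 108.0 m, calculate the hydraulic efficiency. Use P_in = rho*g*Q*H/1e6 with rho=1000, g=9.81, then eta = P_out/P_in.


P_in = 1000 * 9.81 * 133.9 * 108.0 / 1e6 = 141.8644 MW
eta = 126.3 / 141.8644 = 0.8903


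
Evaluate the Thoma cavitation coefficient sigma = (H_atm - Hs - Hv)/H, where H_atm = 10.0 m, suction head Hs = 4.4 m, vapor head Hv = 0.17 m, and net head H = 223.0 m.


sigma = (10.0 - 4.4 - 0.17) / 223.0 = 0.0243


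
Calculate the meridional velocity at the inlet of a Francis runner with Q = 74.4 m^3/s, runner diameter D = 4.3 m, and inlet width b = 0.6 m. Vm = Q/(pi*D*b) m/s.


Vm = 74.4 / (pi * 4.3 * 0.6) = 9.1792 m/s


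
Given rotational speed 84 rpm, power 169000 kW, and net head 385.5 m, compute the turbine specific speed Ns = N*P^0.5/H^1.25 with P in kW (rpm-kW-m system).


Ns = 84 * 169000^0.5 / 385.5^1.25 = 20.2159


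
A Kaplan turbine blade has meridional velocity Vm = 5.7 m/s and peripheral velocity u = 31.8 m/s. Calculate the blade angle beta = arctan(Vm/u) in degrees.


beta = arctan(5.7 / 31.8) = 10.1621 degrees


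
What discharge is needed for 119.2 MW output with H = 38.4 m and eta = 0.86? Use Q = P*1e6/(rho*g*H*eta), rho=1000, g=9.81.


Q = 119.2 * 1e6 / (1000 * 9.81 * 38.4 * 0.86) = 367.9405 m^3/s


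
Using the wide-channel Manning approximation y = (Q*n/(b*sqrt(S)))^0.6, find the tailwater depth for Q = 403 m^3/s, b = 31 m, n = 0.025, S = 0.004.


y = (403 * 0.025 / (31 * 0.004^0.5))^0.6 = 2.6700 m


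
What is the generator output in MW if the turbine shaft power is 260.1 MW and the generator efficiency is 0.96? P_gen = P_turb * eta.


P_gen = 260.1 * 0.96 = 249.6960 MW


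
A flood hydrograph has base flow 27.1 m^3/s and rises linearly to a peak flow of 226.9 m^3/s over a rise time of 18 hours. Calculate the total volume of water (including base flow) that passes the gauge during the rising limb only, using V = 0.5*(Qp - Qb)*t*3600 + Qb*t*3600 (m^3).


V = 0.5*(226.9 - 27.1)*18*3600 + 27.1*18*3600 = 8.2296e+06 m^3


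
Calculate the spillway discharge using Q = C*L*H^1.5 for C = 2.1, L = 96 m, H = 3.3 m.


Q = 2.1 * 96 * 3.3^1.5 = 1208.5411 m^3/s


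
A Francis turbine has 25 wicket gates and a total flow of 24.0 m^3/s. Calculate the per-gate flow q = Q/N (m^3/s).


q = 24.0 / 25 = 0.9600 m^3/s


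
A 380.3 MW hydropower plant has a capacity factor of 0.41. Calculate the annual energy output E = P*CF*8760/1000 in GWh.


E = 380.3 * 0.41 * 8760 / 1000 = 1365.8855 GWh


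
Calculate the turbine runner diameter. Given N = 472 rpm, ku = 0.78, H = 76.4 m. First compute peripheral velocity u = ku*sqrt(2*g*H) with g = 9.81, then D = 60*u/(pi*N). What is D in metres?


u = 0.78 * sqrt(2*9.81*76.4) = 30.1989 m/s
D = 60 * 30.1989 / (pi * 472) = 1.2219 m


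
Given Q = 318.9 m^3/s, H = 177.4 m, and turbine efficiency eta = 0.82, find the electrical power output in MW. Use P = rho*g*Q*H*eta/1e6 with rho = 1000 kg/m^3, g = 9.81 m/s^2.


P = 1000 * 9.81 * 318.9 * 177.4 * 0.82 / 1e6 = 455.0834 MW


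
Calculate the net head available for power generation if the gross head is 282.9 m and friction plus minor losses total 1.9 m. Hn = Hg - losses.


Hn = 282.9 - 1.9 = 281.0000 m


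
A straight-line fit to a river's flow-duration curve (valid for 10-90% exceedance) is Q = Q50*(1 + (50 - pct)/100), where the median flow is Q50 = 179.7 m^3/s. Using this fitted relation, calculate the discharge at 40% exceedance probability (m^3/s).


Q = 179.7 * (1 + (50 - 40)/100) = 197.6700 m^3/s


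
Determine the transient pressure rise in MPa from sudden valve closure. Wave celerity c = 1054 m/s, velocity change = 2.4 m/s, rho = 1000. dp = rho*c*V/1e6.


dp = 1000 * 1054 * 2.4 / 1e6 = 2.5296 MPa


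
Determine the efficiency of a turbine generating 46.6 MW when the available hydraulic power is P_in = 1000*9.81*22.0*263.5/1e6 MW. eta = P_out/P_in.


P_in = 1000 * 9.81 * 22.0 * 263.5 / 1e6 = 56.8686 MW
eta = 46.6 / 56.8686 = 0.8194


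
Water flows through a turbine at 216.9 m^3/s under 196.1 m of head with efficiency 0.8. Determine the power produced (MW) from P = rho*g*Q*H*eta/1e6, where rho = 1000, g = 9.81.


P = 1000 * 9.81 * 216.9 * 196.1 * 0.8 / 1e6 = 333.8075 MW


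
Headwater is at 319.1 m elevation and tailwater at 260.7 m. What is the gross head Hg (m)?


Hg = 319.1 - 260.7 = 58.4000 m


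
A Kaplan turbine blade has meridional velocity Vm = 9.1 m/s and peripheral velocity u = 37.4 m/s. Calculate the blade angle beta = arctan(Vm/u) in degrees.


beta = arctan(9.1 / 37.4) = 13.6752 degrees


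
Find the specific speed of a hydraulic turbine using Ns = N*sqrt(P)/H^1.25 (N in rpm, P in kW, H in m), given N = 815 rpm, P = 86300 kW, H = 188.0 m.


Ns = 815 * 86300^0.5 / 188.0^1.25 = 343.9265


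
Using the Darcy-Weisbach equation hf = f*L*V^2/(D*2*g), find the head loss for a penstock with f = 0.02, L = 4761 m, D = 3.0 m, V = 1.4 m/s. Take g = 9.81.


hf = 0.02 * 4761 * 1.4^2 / (3.0 * 2 * 9.81) = 3.1708 m


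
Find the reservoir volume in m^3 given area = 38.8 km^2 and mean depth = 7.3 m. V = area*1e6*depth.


V = 38.8 * 1e6 * 7.3 = 2.8324e+08 m^3


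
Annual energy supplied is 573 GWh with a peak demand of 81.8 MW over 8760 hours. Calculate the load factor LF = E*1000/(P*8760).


LF = 573 * 1000 / (81.8 * 8760) = 0.7996


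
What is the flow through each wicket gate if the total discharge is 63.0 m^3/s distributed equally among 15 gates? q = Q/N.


q = 63.0 / 15 = 4.2000 m^3/s


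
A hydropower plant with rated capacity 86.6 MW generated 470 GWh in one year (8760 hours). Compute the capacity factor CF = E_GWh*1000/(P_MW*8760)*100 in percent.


CF = 470 * 1000 / (86.6 * 8760) * 100 = 61.9549 %


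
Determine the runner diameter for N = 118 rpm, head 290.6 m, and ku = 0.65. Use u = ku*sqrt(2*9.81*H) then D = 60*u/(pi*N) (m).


u = 0.65 * sqrt(2*9.81*290.6) = 49.0807 m/s
D = 60 * 49.0807 / (pi * 118) = 7.9438 m


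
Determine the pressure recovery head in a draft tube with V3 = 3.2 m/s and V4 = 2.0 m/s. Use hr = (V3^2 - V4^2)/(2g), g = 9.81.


hr = (3.2^2 - 2.0^2) / (2*9.81) = 0.3180 m


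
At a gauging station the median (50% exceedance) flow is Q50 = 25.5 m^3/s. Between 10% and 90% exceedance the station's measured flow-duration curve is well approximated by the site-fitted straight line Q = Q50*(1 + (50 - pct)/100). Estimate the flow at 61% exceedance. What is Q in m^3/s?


Q = 25.5 * (1 + (50 - 61)/100) = 22.6950 m^3/s


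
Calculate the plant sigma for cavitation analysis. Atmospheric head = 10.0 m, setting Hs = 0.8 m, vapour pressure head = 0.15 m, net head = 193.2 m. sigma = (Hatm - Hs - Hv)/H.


sigma = (10.0 - 0.8 - 0.15) / 193.2 = 0.0468


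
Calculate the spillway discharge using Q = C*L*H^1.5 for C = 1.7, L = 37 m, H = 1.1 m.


Q = 1.7 * 37 * 1.1^1.5 = 72.5671 m^3/s


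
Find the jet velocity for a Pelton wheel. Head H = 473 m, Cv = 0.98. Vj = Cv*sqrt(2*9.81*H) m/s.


Vj = 0.98 * sqrt(2*9.81*473) = 94.4074 m/s


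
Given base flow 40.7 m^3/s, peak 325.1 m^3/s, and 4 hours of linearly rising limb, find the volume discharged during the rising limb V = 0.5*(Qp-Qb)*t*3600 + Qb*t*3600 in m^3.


V = 0.5*(325.1 - 40.7)*4*3600 + 40.7*4*3600 = 2.6338e+06 m^3


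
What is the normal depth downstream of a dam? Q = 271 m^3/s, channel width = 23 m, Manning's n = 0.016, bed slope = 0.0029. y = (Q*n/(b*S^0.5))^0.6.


y = (271 * 0.016 / (23 * 0.0029^0.5))^0.6 = 2.1208 m


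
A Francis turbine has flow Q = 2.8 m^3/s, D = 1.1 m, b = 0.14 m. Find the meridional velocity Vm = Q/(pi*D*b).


Vm = 2.8 / (pi * 1.1 * 0.14) = 5.7875 m/s


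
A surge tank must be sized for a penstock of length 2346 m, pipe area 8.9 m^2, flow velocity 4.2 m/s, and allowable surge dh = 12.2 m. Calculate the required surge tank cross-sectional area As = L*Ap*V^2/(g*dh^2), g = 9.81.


As = 2346 * 8.9 * 4.2^2 / (9.81 * 12.2^2) = 252.2481 m^2


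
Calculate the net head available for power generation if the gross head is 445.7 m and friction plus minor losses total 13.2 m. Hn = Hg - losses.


Hn = 445.7 - 13.2 = 432.5000 m


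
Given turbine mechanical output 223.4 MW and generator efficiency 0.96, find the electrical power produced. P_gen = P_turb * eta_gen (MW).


P_gen = 223.4 * 0.96 = 214.4640 MW


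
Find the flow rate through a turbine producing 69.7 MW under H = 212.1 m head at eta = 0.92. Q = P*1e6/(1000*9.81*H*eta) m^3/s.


Q = 69.7 * 1e6 / (1000 * 9.81 * 212.1 * 0.92) = 36.4112 m^3/s


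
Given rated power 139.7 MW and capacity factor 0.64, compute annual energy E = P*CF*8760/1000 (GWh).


E = 139.7 * 0.64 * 8760 / 1000 = 783.2141 GWh


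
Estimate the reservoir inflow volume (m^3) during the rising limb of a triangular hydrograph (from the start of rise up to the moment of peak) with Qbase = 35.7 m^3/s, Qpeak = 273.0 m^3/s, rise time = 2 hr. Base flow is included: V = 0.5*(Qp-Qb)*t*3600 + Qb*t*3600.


V = 0.5*(273.0 - 35.7)*2*3600 + 35.7*2*3600 = 1.1113e+06 m^3


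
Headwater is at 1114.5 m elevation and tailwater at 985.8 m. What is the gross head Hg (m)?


Hg = 1114.5 - 985.8 = 128.7000 m


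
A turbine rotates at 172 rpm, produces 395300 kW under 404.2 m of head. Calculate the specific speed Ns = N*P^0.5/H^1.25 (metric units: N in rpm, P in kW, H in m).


Ns = 172 * 395300^0.5 / 404.2^1.25 = 59.6687


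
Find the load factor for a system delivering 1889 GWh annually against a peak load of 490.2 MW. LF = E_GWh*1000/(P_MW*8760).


LF = 1889 * 1000 / (490.2 * 8760) = 0.4399


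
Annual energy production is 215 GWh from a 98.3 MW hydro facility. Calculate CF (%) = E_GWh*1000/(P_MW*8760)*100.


CF = 215 * 1000 / (98.3 * 8760) * 100 = 24.9678 %


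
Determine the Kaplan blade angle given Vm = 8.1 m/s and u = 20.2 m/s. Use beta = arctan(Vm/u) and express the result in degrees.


beta = arctan(8.1 / 20.2) = 21.8503 degrees


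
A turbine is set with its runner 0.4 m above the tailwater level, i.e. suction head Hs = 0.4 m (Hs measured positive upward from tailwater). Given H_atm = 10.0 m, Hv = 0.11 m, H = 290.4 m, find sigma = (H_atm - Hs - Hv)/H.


sigma = (10.0 - 0.4 - 0.11) / 290.4 = 0.0327


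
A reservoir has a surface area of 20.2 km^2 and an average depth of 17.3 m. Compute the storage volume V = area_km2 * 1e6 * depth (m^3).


V = 20.2 * 1e6 * 17.3 = 3.4946e+08 m^3


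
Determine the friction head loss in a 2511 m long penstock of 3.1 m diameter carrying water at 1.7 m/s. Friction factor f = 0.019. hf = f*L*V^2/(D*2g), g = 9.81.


hf = 0.019 * 2511 * 1.7^2 / (3.1 * 2 * 9.81) = 2.2669 m


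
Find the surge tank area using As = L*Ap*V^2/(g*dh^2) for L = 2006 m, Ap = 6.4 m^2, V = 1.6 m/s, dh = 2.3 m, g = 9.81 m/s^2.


As = 2006 * 6.4 * 1.6^2 / (9.81 * 2.3^2) = 633.3244 m^2


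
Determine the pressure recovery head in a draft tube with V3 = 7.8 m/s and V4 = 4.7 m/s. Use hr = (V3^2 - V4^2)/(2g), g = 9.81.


hr = (7.8^2 - 4.7^2) / (2*9.81) = 1.9750 m


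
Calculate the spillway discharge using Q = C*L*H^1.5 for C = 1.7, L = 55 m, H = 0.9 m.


Q = 1.7 * 55 * 0.9^1.5 = 79.8317 m^3/s


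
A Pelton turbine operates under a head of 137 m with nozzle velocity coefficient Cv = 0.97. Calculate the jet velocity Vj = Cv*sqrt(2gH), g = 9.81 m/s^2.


Vj = 0.97 * sqrt(2*9.81*137) = 50.2900 m/s


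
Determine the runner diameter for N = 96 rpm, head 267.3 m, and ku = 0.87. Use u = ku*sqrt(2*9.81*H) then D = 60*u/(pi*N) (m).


u = 0.87 * sqrt(2*9.81*267.3) = 63.0040 m/s
D = 60 * 63.0040 / (pi * 96) = 12.5343 m


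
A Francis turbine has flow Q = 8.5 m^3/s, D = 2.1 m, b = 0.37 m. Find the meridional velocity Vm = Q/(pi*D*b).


Vm = 8.5 / (pi * 2.1 * 0.37) = 3.4822 m/s


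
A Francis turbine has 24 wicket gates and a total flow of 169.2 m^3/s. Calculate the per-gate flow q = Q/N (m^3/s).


q = 169.2 / 24 = 7.0500 m^3/s


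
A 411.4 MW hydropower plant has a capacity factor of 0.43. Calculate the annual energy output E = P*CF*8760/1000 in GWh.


E = 411.4 * 0.43 * 8760 / 1000 = 1549.6615 GWh


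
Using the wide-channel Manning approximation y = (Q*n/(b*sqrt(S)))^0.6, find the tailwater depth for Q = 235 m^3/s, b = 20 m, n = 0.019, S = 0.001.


y = (235 * 0.019 / (20 * 0.001^0.5))^0.6 = 3.2305 m


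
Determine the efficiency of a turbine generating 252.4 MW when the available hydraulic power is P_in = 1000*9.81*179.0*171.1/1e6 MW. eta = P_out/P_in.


P_in = 1000 * 9.81 * 179.0 * 171.1 / 1e6 = 300.4499 MW
eta = 252.4 / 300.4499 = 0.8401


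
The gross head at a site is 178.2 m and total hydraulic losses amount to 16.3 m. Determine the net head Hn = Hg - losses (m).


Hn = 178.2 - 16.3 = 161.9000 m


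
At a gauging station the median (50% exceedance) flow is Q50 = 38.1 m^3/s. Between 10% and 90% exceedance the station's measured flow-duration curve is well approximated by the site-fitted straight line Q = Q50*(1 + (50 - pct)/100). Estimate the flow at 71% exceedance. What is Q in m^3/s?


Q = 38.1 * (1 + (50 - 71)/100) = 30.0990 m^3/s


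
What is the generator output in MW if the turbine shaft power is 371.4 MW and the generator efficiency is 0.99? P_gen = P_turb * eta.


P_gen = 371.4 * 0.99 = 367.6860 MW


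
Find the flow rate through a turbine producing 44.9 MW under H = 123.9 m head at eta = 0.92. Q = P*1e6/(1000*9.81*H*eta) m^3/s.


Q = 44.9 * 1e6 / (1000 * 9.81 * 123.9 * 0.92) = 40.1530 m^3/s


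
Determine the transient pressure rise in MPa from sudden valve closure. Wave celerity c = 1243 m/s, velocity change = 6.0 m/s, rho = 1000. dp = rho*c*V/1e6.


dp = 1000 * 1243 * 6.0 / 1e6 = 7.4580 MPa


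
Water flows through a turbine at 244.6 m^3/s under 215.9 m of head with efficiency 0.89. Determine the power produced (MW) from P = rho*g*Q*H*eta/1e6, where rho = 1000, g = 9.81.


P = 1000 * 9.81 * 244.6 * 215.9 * 0.89 / 1e6 = 461.0713 MW


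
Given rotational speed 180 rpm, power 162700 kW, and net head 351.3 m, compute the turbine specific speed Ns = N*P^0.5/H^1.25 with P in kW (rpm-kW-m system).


Ns = 180 * 162700^0.5 / 351.3^1.25 = 47.7385


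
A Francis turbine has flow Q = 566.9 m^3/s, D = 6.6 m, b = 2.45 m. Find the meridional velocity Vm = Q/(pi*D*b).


Vm = 566.9 / (pi * 6.6 * 2.45) = 11.1595 m/s


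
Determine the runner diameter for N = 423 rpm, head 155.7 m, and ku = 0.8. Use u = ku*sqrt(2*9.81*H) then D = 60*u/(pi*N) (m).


u = 0.8 * sqrt(2*9.81*155.7) = 44.2164 m/s
D = 60 * 44.2164 / (pi * 423) = 1.9964 m


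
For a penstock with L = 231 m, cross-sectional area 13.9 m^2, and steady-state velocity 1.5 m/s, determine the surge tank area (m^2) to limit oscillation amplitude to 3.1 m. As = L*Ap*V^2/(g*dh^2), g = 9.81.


As = 231 * 13.9 * 1.5^2 / (9.81 * 3.1^2) = 76.6332 m^2


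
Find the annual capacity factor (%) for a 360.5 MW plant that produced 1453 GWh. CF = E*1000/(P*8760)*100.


CF = 1453 * 1000 / (360.5 * 8760) * 100 = 46.0104 %


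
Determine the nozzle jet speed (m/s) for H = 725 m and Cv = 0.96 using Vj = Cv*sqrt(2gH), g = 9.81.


Vj = 0.96 * sqrt(2*9.81*725) = 114.4958 m/s


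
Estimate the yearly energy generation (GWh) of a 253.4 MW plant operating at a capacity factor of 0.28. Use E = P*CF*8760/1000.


E = 253.4 * 0.28 * 8760 / 1000 = 621.5395 GWh


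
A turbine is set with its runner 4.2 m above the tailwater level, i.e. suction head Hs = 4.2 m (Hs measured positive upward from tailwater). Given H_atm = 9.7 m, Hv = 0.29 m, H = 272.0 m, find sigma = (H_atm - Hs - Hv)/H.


sigma = (9.7 - 4.2 - 0.29) / 272.0 = 0.0192


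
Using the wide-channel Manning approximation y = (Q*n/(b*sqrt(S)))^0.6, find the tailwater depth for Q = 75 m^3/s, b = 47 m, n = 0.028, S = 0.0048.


y = (75 * 0.028 / (47 * 0.0048^0.5))^0.6 = 0.7686 m


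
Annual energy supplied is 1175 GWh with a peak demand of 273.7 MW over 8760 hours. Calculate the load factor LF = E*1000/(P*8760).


LF = 1175 * 1000 / (273.7 * 8760) = 0.4901


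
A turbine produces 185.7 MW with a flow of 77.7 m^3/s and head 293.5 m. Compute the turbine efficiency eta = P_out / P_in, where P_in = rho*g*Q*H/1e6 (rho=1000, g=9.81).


P_in = 1000 * 9.81 * 77.7 * 293.5 / 1e6 = 223.7166 MW
eta = 185.7 / 223.7166 = 0.8301


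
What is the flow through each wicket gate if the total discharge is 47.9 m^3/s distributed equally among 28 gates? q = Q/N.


q = 47.9 / 28 = 1.7107 m^3/s


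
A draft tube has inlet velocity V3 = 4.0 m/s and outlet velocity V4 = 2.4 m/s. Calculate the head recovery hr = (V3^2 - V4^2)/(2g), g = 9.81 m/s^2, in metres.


hr = (4.0^2 - 2.4^2) / (2*9.81) = 0.5219 m


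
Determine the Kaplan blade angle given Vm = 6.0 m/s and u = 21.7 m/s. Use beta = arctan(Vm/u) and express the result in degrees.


beta = arctan(6.0 / 21.7) = 15.4560 degrees


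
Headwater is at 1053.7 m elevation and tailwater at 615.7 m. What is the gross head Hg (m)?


Hg = 1053.7 - 615.7 = 438.0000 m


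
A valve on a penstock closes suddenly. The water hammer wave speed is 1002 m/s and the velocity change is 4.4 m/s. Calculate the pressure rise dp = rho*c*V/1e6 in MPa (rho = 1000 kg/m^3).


dp = 1000 * 1002 * 4.4 / 1e6 = 4.4088 MPa


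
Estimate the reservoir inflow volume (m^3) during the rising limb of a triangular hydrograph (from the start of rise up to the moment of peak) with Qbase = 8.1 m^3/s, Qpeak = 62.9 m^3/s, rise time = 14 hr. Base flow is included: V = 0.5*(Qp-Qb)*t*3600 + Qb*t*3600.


V = 0.5*(62.9 - 8.1)*14*3600 + 8.1*14*3600 = 1.7892e+06 m^3


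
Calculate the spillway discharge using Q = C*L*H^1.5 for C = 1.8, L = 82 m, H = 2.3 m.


Q = 1.8 * 82 * 2.3^1.5 = 514.8469 m^3/s


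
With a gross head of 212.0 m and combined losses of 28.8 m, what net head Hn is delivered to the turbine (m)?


Hn = 212.0 - 28.8 = 183.2000 m


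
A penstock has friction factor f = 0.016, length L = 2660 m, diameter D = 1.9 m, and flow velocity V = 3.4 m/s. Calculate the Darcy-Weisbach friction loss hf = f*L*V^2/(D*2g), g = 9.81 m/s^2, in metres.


hf = 0.016 * 2660 * 3.4^2 / (1.9 * 2 * 9.81) = 13.1980 m


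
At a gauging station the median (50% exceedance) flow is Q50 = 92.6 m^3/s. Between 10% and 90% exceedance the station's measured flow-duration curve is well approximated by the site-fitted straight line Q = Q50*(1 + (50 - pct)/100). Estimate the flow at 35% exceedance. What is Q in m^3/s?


Q = 92.6 * (1 + (50 - 35)/100) = 106.4900 m^3/s


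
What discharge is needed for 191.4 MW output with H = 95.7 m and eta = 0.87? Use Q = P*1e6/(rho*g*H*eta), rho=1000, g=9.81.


Q = 191.4 * 1e6 / (1000 * 9.81 * 95.7 * 0.87) = 234.3375 m^3/s


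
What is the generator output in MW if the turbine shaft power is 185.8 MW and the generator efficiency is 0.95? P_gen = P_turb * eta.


P_gen = 185.8 * 0.95 = 176.5100 MW


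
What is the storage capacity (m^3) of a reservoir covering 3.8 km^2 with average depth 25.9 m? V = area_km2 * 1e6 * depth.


V = 3.8 * 1e6 * 25.9 = 9.8420e+07 m^3


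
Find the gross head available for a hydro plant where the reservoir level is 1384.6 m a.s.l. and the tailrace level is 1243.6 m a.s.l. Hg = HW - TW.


Hg = 1384.6 - 1243.6 = 141.0000 m


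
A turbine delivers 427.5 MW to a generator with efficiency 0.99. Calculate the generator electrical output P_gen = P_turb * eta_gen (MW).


P_gen = 427.5 * 0.99 = 423.2250 MW


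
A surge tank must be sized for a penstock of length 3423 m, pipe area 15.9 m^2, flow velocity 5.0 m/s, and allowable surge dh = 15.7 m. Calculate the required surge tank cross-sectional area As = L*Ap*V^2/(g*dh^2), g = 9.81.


As = 3423 * 15.9 * 5.0^2 / (9.81 * 15.7^2) = 562.6985 m^2


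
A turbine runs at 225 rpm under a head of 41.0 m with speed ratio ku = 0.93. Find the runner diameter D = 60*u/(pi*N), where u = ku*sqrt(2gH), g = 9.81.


u = 0.93 * sqrt(2*9.81*41.0) = 26.3769 m/s
D = 60 * 26.3769 / (pi * 225) = 2.2389 m


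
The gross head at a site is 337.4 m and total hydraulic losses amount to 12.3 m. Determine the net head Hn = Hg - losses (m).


Hn = 337.4 - 12.3 = 325.1000 m


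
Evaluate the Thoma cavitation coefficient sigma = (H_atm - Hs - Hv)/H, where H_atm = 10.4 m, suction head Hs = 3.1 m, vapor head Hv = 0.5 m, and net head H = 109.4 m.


sigma = (10.4 - 3.1 - 0.5) / 109.4 = 0.0622


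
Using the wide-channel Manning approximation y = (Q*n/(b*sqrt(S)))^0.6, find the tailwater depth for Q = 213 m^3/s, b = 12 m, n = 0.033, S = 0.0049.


y = (213 * 0.033 / (12 * 0.0049^0.5))^0.6 = 3.5774 m


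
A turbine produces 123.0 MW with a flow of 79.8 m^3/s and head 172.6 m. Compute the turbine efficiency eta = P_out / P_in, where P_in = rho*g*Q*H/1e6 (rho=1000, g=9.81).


P_in = 1000 * 9.81 * 79.8 * 172.6 / 1e6 = 135.1178 MW
eta = 123.0 / 135.1178 = 0.9103


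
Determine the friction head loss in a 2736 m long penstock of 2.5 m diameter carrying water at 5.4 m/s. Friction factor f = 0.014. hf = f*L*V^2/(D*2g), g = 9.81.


hf = 0.014 * 2736 * 5.4^2 / (2.5 * 2 * 9.81) = 22.7716 m


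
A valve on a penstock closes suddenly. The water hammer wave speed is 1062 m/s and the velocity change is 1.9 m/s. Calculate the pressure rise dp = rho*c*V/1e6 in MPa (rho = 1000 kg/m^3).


dp = 1000 * 1062 * 1.9 / 1e6 = 2.0178 MPa


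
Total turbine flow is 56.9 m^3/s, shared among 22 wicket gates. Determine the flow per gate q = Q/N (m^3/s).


q = 56.9 / 22 = 2.5864 m^3/s


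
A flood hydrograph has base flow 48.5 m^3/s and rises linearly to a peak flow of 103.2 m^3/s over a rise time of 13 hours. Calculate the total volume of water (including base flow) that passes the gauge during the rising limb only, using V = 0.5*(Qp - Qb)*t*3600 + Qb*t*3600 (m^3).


V = 0.5*(103.2 - 48.5)*13*3600 + 48.5*13*3600 = 3.5498e+06 m^3


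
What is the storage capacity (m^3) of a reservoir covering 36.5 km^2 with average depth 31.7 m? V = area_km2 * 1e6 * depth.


V = 36.5 * 1e6 * 31.7 = 1.1570e+09 m^3


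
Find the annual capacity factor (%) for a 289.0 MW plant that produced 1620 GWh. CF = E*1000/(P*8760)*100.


CF = 1620 * 1000 / (289.0 * 8760) * 100 = 63.9901 %


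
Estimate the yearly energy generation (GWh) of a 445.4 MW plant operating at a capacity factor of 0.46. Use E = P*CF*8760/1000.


E = 445.4 * 0.46 * 8760 / 1000 = 1794.7838 GWh


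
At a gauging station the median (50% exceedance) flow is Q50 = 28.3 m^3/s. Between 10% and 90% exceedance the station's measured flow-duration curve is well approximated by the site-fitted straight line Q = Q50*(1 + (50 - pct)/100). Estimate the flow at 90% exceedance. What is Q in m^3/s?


Q = 28.3 * (1 + (50 - 90)/100) = 16.9800 m^3/s


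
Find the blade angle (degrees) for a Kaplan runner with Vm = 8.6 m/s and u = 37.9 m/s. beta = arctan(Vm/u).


beta = arctan(8.6 / 37.9) = 12.7847 degrees


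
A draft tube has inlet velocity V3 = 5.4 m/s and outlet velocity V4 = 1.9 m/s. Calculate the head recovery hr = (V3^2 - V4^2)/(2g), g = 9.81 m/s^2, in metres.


hr = (5.4^2 - 1.9^2) / (2*9.81) = 1.3022 m


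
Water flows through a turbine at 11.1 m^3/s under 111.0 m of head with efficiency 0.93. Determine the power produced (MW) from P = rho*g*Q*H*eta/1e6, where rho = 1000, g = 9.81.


P = 1000 * 9.81 * 11.1 * 111.0 * 0.93 / 1e6 = 11.2408 MW


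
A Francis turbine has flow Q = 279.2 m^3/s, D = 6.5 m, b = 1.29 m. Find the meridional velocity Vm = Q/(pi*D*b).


Vm = 279.2 / (pi * 6.5 * 1.29) = 10.5989 m/s


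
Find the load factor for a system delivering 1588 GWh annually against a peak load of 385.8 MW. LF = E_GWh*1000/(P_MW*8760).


LF = 1588 * 1000 / (385.8 * 8760) = 0.4699


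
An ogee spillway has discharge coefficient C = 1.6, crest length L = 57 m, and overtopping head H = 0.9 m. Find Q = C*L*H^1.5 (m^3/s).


Q = 1.6 * 57 * 0.9^1.5 = 77.8679 m^3/s


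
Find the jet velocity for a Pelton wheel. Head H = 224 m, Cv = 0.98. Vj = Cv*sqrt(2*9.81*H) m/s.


Vj = 0.98 * sqrt(2*9.81*224) = 64.9680 m/s


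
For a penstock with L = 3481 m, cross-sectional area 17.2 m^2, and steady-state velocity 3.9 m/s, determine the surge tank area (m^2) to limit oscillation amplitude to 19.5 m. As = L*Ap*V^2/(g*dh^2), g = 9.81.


As = 3481 * 17.2 * 3.9^2 / (9.81 * 19.5^2) = 244.1313 m^2


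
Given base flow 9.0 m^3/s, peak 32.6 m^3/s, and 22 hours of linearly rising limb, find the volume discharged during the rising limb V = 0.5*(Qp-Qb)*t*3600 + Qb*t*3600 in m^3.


V = 0.5*(32.6 - 9.0)*22*3600 + 9.0*22*3600 = 1.6474e+06 m^3


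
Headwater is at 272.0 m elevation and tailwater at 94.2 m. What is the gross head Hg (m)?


Hg = 272.0 - 94.2 = 177.8000 m


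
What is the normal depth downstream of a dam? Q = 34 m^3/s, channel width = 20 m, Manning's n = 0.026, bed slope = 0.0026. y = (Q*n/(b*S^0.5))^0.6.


y = (34 * 0.026 / (20 * 0.0026^0.5))^0.6 = 0.9178 m
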